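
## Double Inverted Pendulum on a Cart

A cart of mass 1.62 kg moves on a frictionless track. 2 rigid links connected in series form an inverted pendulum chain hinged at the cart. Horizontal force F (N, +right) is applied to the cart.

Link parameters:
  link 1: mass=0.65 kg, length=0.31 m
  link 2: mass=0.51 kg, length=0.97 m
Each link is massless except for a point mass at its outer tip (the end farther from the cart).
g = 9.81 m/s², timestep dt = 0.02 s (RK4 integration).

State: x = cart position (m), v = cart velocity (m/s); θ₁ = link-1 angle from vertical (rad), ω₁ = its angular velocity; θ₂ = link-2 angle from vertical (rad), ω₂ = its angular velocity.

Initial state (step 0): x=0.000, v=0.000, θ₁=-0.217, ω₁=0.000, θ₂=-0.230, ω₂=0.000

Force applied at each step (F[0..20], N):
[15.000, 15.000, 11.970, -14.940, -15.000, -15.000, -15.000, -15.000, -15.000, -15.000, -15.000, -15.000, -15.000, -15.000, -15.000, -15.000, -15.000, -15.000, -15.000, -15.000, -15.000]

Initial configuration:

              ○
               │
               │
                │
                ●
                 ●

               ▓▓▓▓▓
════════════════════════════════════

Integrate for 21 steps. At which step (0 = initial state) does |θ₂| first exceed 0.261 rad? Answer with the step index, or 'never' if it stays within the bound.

apply F[0]=+15.000 → step 1: x=0.002, v=0.208, θ₁=-0.225, ω₁=-0.788, θ₂=-0.230, ω₂=-0.003
apply F[1]=+15.000 → step 2: x=0.008, v=0.415, θ₁=-0.249, ω₁=-1.588, θ₂=-0.230, ω₂=-0.002
apply F[2]=+11.970 → step 3: x=0.018, v=0.586, θ₁=-0.287, ω₁=-2.297, θ₂=-0.230, ω₂=0.006
apply F[3]=-14.940 → step 4: x=0.029, v=0.445, θ₁=-0.331, ω₁=-2.096, θ₂=-0.230, ω₂=0.036
apply F[4]=-15.000 → step 5: x=0.036, v=0.310, θ₁=-0.372, ω₁=-1.967, θ₂=-0.229, ω₂=0.081
apply F[5]=-15.000 → step 6: x=0.041, v=0.180, θ₁=-0.410, ω₁=-1.904, θ₂=-0.226, ω₂=0.142
apply F[6]=-15.000 → step 7: x=0.043, v=0.055, θ₁=-0.448, ω₁=-1.902, θ₂=-0.223, ω₂=0.217
apply F[7]=-15.000 → step 8: x=0.043, v=-0.067, θ₁=-0.487, ω₁=-1.955, θ₂=-0.218, ω₂=0.306
apply F[8]=-15.000 → step 9: x=0.041, v=-0.186, θ₁=-0.527, ω₁=-2.059, θ₂=-0.210, ω₂=0.407
apply F[9]=-15.000 → step 10: x=0.036, v=-0.303, θ₁=-0.569, ω₁=-2.210, θ₂=-0.201, ω₂=0.520
apply F[10]=-15.000 → step 11: x=0.029, v=-0.419, θ₁=-0.615, ω₁=-2.402, θ₂=-0.190, ω₂=0.642
apply F[11]=-15.000 → step 12: x=0.019, v=-0.536, θ₁=-0.666, ω₁=-2.632, θ₂=-0.175, ω₂=0.772
apply F[12]=-15.000 → step 13: x=0.007, v=-0.655, θ₁=-0.721, ω₁=-2.892, θ₂=-0.159, ω₂=0.906
apply F[13]=-15.000 → step 14: x=-0.007, v=-0.777, θ₁=-0.782, ω₁=-3.175, θ₂=-0.139, ω₂=1.041
apply F[14]=-15.000 → step 15: x=-0.024, v=-0.903, θ₁=-0.848, ω₁=-3.476, θ₂=-0.117, ω₂=1.174
apply F[15]=-15.000 → step 16: x=-0.043, v=-1.034, θ₁=-0.921, ω₁=-3.790, θ₂=-0.092, ω₂=1.299
apply F[16]=-15.000 → step 17: x=-0.065, v=-1.172, θ₁=-1.000, ω₁=-4.115, θ₂=-0.065, ω₂=1.414
apply F[17]=-15.000 → step 18: x=-0.090, v=-1.317, θ₁=-1.085, ω₁=-4.451, θ₂=-0.036, ω₂=1.514
apply F[18]=-15.000 → step 19: x=-0.118, v=-1.470, θ₁=-1.178, ω₁=-4.803, θ₂=-0.005, ω₂=1.595
apply F[19]=-15.000 → step 20: x=-0.149, v=-1.633, θ₁=-1.278, ω₁=-5.181, θ₂=0.028, ω₂=1.653
apply F[20]=-15.000 → step 21: x=-0.183, v=-1.806, θ₁=-1.385, ω₁=-5.596, θ₂=0.061, ω₂=1.684
max |θ₂| = 0.230 ≤ 0.261 over all 22 states.

Answer: never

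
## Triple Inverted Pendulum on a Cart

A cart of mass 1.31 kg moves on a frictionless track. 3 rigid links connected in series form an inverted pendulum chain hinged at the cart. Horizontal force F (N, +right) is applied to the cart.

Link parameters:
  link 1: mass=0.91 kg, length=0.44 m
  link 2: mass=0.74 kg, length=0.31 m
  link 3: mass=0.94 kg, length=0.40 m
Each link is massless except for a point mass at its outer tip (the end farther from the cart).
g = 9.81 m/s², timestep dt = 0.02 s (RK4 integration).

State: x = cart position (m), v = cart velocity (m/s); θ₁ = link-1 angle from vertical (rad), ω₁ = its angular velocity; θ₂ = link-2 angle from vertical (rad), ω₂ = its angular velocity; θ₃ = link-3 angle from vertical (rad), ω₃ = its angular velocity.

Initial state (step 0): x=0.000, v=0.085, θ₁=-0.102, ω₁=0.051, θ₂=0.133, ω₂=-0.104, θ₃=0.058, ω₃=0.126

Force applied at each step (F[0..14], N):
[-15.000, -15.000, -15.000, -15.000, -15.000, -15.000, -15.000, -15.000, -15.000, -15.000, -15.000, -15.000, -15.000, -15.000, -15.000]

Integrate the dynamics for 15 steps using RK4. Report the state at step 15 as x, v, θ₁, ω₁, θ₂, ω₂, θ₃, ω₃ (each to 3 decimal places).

Answer: x=-0.439, v=-2.739, θ₁=0.717, ω₁=6.540, θ₂=0.827, ω₂=1.487, θ₃=-0.018, ω₃=1.132

Derivation:
apply F[0]=-15.000 → step 1: x=-0.000, v=-0.105, θ₁=-0.099, ω₁=0.254, θ₂=0.136, ω₂=0.366, θ₃=0.060, ω₃=0.047
apply F[1]=-15.000 → step 2: x=-0.004, v=-0.298, θ₁=-0.092, ω₁=0.466, θ₂=0.148, ω₂=0.838, θ₃=0.060, ω₃=-0.038
apply F[2]=-15.000 → step 3: x=-0.012, v=-0.496, θ₁=-0.080, ω₁=0.698, θ₂=0.169, ω₂=1.315, θ₃=0.058, ω₃=-0.135
apply F[3]=-15.000 → step 4: x=-0.024, v=-0.700, θ₁=-0.064, ω₁=0.959, θ₂=0.200, ω₂=1.799, θ₃=0.054, ω₃=-0.251
apply F[4]=-15.000 → step 5: x=-0.040, v=-0.913, θ₁=-0.042, ω₁=1.260, θ₂=0.241, ω₂=2.278, θ₃=0.048, ω₃=-0.383
apply F[5]=-15.000 → step 6: x=-0.061, v=-1.134, θ₁=-0.013, ω₁=1.615, θ₂=0.291, ω₂=2.731, θ₃=0.039, ω₃=-0.522
apply F[6]=-15.000 → step 7: x=-0.086, v=-1.364, θ₁=0.023, ω₁=2.035, θ₂=0.350, ω₂=3.125, θ₃=0.027, ω₃=-0.650
apply F[7]=-15.000 → step 8: x=-0.115, v=-1.600, θ₁=0.069, ω₁=2.527, θ₂=0.416, ω₂=3.419, θ₃=0.013, ω₃=-0.742
apply F[8]=-15.000 → step 9: x=-0.150, v=-1.837, θ₁=0.125, ω₁=3.087, θ₂=0.486, ω₂=3.575, θ₃=-0.002, ω₃=-0.771
apply F[9]=-15.000 → step 10: x=-0.189, v=-2.068, θ₁=0.193, ω₁=3.704, θ₂=0.557, ω₂=3.563, θ₃=-0.017, ω₃=-0.716
apply F[10]=-15.000 → step 11: x=-0.232, v=-2.283, θ₁=0.273, ω₁=4.353, θ₂=0.627, ω₂=3.375, θ₃=-0.030, ω₃=-0.561
apply F[11]=-15.000 → step 12: x=-0.280, v=-2.470, θ₁=0.367, ω₁=4.997, θ₂=0.691, ω₂=3.020, θ₃=-0.039, ω₃=-0.295
apply F[12]=-15.000 → step 13: x=-0.331, v=-2.615, θ₁=0.473, ω₁=5.598, θ₂=0.747, ω₂=2.541, θ₃=-0.041, ω₃=0.081
apply F[13]=-15.000 → step 14: x=-0.384, v=-2.706, θ₁=0.590, ω₁=6.120, θ₂=0.793, ω₂=2.003, θ₃=-0.035, ω₃=0.562
apply F[14]=-15.000 → step 15: x=-0.439, v=-2.739, θ₁=0.717, ω₁=6.540, θ₂=0.827, ω₂=1.487, θ₃=-0.018, ω₃=1.132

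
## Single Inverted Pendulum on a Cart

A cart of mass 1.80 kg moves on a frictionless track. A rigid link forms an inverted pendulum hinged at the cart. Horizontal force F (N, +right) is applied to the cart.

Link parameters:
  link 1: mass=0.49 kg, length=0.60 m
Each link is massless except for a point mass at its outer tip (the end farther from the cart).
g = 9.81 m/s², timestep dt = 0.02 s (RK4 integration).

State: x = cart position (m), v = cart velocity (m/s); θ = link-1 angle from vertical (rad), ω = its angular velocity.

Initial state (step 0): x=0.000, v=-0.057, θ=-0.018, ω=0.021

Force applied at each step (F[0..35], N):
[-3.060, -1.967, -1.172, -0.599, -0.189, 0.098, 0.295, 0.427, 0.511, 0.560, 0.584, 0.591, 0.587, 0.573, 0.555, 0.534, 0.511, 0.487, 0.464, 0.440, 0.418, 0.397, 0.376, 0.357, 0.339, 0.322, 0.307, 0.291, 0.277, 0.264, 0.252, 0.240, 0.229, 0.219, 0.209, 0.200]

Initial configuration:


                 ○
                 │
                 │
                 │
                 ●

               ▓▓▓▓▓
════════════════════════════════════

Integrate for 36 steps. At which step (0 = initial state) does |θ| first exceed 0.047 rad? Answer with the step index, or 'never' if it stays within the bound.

Answer: never

Derivation:
apply F[0]=-3.060 → step 1: x=-0.001, v=-0.090, θ=-0.017, ω=0.070
apply F[1]=-1.967 → step 2: x=-0.003, v=-0.111, θ=-0.015, ω=0.100
apply F[2]=-1.172 → step 3: x=-0.006, v=-0.123, θ=-0.013, ω=0.116
apply F[3]=-0.599 → step 4: x=-0.008, v=-0.129, θ=-0.011, ω=0.122
apply F[4]=-0.189 → step 5: x=-0.011, v=-0.131, θ=-0.008, ω=0.121
apply F[5]=+0.098 → step 6: x=-0.014, v=-0.129, θ=-0.006, ω=0.116
apply F[6]=+0.295 → step 7: x=-0.016, v=-0.126, θ=-0.004, ω=0.109
apply F[7]=+0.427 → step 8: x=-0.019, v=-0.121, θ=-0.002, ω=0.100
apply F[8]=+0.511 → step 9: x=-0.021, v=-0.115, θ=0.000, ω=0.090
apply F[9]=+0.560 → step 10: x=-0.023, v=-0.109, θ=0.002, ω=0.080
apply F[10]=+0.584 → step 11: x=-0.025, v=-0.103, θ=0.003, ω=0.070
apply F[11]=+0.591 → step 12: x=-0.027, v=-0.096, θ=0.005, ω=0.061
apply F[12]=+0.587 → step 13: x=-0.029, v=-0.090, θ=0.006, ω=0.053
apply F[13]=+0.573 → step 14: x=-0.031, v=-0.084, θ=0.007, ω=0.045
apply F[14]=+0.555 → step 15: x=-0.033, v=-0.078, θ=0.008, ω=0.037
apply F[15]=+0.534 → step 16: x=-0.034, v=-0.073, θ=0.008, ω=0.031
apply F[16]=+0.511 → step 17: x=-0.035, v=-0.068, θ=0.009, ω=0.025
apply F[17]=+0.487 → step 18: x=-0.037, v=-0.063, θ=0.009, ω=0.020
apply F[18]=+0.464 → step 19: x=-0.038, v=-0.058, θ=0.010, ω=0.015
apply F[19]=+0.440 → step 20: x=-0.039, v=-0.054, θ=0.010, ω=0.011
apply F[20]=+0.418 → step 21: x=-0.040, v=-0.050, θ=0.010, ω=0.007
apply F[21]=+0.397 → step 22: x=-0.041, v=-0.046, θ=0.010, ω=0.004
apply F[22]=+0.376 → step 23: x=-0.042, v=-0.042, θ=0.010, ω=0.002
apply F[23]=+0.357 → step 24: x=-0.043, v=-0.039, θ=0.010, ω=-0.001
apply F[24]=+0.339 → step 25: x=-0.043, v=-0.035, θ=0.010, ω=-0.003
apply F[25]=+0.322 → step 26: x=-0.044, v=-0.032, θ=0.010, ω=-0.005
apply F[26]=+0.307 → step 27: x=-0.045, v=-0.030, θ=0.010, ω=-0.006
apply F[27]=+0.291 → step 28: x=-0.045, v=-0.027, θ=0.010, ω=-0.007
apply F[28]=+0.277 → step 29: x=-0.046, v=-0.024, θ=0.010, ω=-0.008
apply F[29]=+0.264 → step 30: x=-0.046, v=-0.022, θ=0.010, ω=-0.009
apply F[30]=+0.252 → step 31: x=-0.047, v=-0.020, θ=0.009, ω=-0.010
apply F[31]=+0.240 → step 32: x=-0.047, v=-0.017, θ=0.009, ω=-0.010
apply F[32]=+0.229 → step 33: x=-0.047, v=-0.015, θ=0.009, ω=-0.011
apply F[33]=+0.219 → step 34: x=-0.048, v=-0.013, θ=0.009, ω=-0.011
apply F[34]=+0.209 → step 35: x=-0.048, v=-0.012, θ=0.009, ω=-0.011
apply F[35]=+0.200 → step 36: x=-0.048, v=-0.010, θ=0.008, ω=-0.012
max |θ| = 0.018 ≤ 0.047 over all 37 states.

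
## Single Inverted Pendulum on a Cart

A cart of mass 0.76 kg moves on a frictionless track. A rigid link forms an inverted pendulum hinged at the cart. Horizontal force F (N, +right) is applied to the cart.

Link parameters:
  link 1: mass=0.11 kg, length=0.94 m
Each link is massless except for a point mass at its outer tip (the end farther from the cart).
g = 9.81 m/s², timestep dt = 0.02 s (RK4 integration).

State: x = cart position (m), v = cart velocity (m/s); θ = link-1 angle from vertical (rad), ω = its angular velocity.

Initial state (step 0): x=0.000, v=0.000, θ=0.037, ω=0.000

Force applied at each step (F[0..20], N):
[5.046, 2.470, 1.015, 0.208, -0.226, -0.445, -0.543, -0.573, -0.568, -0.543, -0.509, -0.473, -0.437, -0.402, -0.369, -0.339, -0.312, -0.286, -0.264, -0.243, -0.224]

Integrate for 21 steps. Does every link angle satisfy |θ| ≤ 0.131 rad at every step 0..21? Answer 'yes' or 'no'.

Answer: yes

Derivation:
apply F[0]=+5.046 → step 1: x=0.001, v=0.132, θ=0.036, ω=-0.132
apply F[1]=+2.470 → step 2: x=0.005, v=0.196, θ=0.032, ω=-0.193
apply F[2]=+1.015 → step 3: x=0.009, v=0.222, θ=0.028, ω=-0.214
apply F[3]=+0.208 → step 4: x=0.013, v=0.226, θ=0.024, ω=-0.214
apply F[4]=-0.226 → step 5: x=0.018, v=0.220, θ=0.020, ω=-0.202
apply F[5]=-0.445 → step 6: x=0.022, v=0.208, θ=0.016, ω=-0.186
apply F[6]=-0.543 → step 7: x=0.026, v=0.193, θ=0.012, ω=-0.167
apply F[7]=-0.573 → step 8: x=0.030, v=0.177, θ=0.009, ω=-0.149
apply F[8]=-0.568 → step 9: x=0.033, v=0.162, θ=0.007, ω=-0.131
apply F[9]=-0.543 → step 10: x=0.036, v=0.148, θ=0.004, ω=-0.114
apply F[10]=-0.509 → step 11: x=0.039, v=0.134, θ=0.002, ω=-0.099
apply F[11]=-0.473 → step 12: x=0.042, v=0.122, θ=0.000, ω=-0.086
apply F[12]=-0.437 → step 13: x=0.044, v=0.110, θ=-0.001, ω=-0.074
apply F[13]=-0.402 → step 14: x=0.046, v=0.100, θ=-0.003, ω=-0.063
apply F[14]=-0.369 → step 15: x=0.048, v=0.090, θ=-0.004, ω=-0.054
apply F[15]=-0.339 → step 16: x=0.050, v=0.081, θ=-0.005, ω=-0.045
apply F[16]=-0.312 → step 17: x=0.051, v=0.073, θ=-0.006, ω=-0.038
apply F[17]=-0.286 → step 18: x=0.053, v=0.066, θ=-0.007, ω=-0.031
apply F[18]=-0.264 → step 19: x=0.054, v=0.059, θ=-0.007, ω=-0.025
apply F[19]=-0.243 → step 20: x=0.055, v=0.053, θ=-0.008, ω=-0.020
apply F[20]=-0.224 → step 21: x=0.056, v=0.047, θ=-0.008, ω=-0.016
Max |angle| over trajectory = 0.037 rad; bound = 0.131 → within bound.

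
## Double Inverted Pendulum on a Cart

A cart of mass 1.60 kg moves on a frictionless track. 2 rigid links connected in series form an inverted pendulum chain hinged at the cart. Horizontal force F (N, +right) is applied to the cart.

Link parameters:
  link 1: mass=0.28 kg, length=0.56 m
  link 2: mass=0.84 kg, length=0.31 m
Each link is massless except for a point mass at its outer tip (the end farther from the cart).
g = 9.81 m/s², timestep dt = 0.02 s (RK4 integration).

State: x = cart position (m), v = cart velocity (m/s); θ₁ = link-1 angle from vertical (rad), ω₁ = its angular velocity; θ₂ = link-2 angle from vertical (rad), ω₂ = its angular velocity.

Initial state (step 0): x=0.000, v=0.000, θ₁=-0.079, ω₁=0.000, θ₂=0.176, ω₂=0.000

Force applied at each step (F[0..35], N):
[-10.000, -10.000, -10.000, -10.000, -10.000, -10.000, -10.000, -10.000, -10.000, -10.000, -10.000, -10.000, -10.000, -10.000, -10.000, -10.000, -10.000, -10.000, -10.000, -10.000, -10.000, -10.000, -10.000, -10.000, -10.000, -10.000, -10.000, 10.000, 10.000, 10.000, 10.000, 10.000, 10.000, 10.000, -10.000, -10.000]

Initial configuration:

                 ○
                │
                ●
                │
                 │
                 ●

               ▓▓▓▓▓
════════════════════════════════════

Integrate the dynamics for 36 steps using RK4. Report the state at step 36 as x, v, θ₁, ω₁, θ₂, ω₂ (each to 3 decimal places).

apply F[0]=-10.000 → step 1: x=-0.001, v=-0.116, θ₁=-0.079, ω₁=-0.047, θ₂=0.182, ω₂=0.561
apply F[1]=-10.000 → step 2: x=-0.005, v=-0.231, θ₁=-0.081, ω₁=-0.096, θ₂=0.199, ω₂=1.131
apply F[2]=-10.000 → step 3: x=-0.010, v=-0.347, θ₁=-0.083, ω₁=-0.145, θ₂=0.227, ω₂=1.715
apply F[3]=-10.000 → step 4: x=-0.019, v=-0.464, θ₁=-0.087, ω₁=-0.190, θ₂=0.267, ω₂=2.311
apply F[4]=-10.000 → step 5: x=-0.029, v=-0.581, θ₁=-0.091, ω₁=-0.221, θ₂=0.319, ω₂=2.906
apply F[5]=-10.000 → step 6: x=-0.042, v=-0.699, θ₁=-0.095, ω₁=-0.224, θ₂=0.383, ω₂=3.486
apply F[6]=-10.000 → step 7: x=-0.057, v=-0.818, θ₁=-0.099, ω₁=-0.186, θ₂=0.459, ω₂=4.034
apply F[7]=-10.000 → step 8: x=-0.075, v=-0.939, θ₁=-0.102, ω₁=-0.095, θ₂=0.544, ω₂=4.542
apply F[8]=-10.000 → step 9: x=-0.094, v=-1.059, θ₁=-0.103, ω₁=0.057, θ₂=0.640, ω₂=5.009
apply F[9]=-10.000 → step 10: x=-0.117, v=-1.181, θ₁=-0.100, ω₁=0.274, θ₂=0.745, ω₂=5.439
apply F[10]=-10.000 → step 11: x=-0.142, v=-1.303, θ₁=-0.091, ω₁=0.560, θ₂=0.857, ω₂=5.841
apply F[11]=-10.000 → step 12: x=-0.169, v=-1.426, θ₁=-0.077, ω₁=0.919, θ₂=0.978, ω₂=6.219
apply F[12]=-10.000 → step 13: x=-0.199, v=-1.550, θ₁=-0.054, ω₁=1.355, θ₂=1.106, ω₂=6.574
apply F[13]=-10.000 → step 14: x=-0.231, v=-1.674, θ₁=-0.022, ω₁=1.868, θ₂=1.241, ω₂=6.899
apply F[14]=-10.000 → step 15: x=-0.266, v=-1.799, θ₁=0.021, ω₁=2.459, θ₂=1.382, ω₂=7.178
apply F[15]=-10.000 → step 16: x=-0.303, v=-1.925, θ₁=0.077, ω₁=3.121, θ₂=1.527, ω₂=7.381
apply F[16]=-10.000 → step 17: x=-0.343, v=-2.050, θ₁=0.146, ω₁=3.836, θ₂=1.676, ω₂=7.462
apply F[17]=-10.000 → step 18: x=-0.385, v=-2.174, θ₁=0.230, ω₁=4.577, θ₂=1.825, ω₂=7.362
apply F[18]=-10.000 → step 19: x=-0.430, v=-2.294, θ₁=0.329, ω₁=5.303, θ₂=1.969, ω₂=7.017
apply F[19]=-10.000 → step 20: x=-0.477, v=-2.405, θ₁=0.442, ω₁=5.971, θ₂=2.103, ω₂=6.371
apply F[20]=-10.000 → step 21: x=-0.526, v=-2.505, θ₁=0.568, ω₁=6.549, θ₂=2.222, ω₂=5.395
apply F[21]=-10.000 → step 22: x=-0.577, v=-2.588, θ₁=0.703, ω₁=7.031, θ₂=2.317, ω₂=4.098
apply F[22]=-10.000 → step 23: x=-0.629, v=-2.652, θ₁=0.848, ω₁=7.448, θ₂=2.384, ω₂=2.511
apply F[23]=-10.000 → step 24: x=-0.683, v=-2.696, θ₁=1.001, ω₁=7.871, θ₂=2.416, ω₂=0.654
apply F[24]=-10.000 → step 25: x=-0.737, v=-2.714, θ₁=1.164, ω₁=8.414, θ₂=2.408, ω₂=-1.520
apply F[25]=-10.000 → step 26: x=-0.791, v=-2.685, θ₁=1.340, ω₁=9.273, θ₂=2.352, ω₂=-4.216
apply F[26]=-10.000 → step 27: x=-0.844, v=-2.534, θ₁=1.540, ω₁=10.852, θ₂=2.232, ω₂=-8.016
apply F[27]=+10.000 → step 28: x=-0.888, v=-1.800, θ₁=1.781, ω₁=13.457, θ₂=2.025, ω₂=-12.760
apply F[28]=+10.000 → step 29: x=-0.911, v=-0.491, θ₁=2.065, ω₁=14.241, θ₂=1.761, ω₂=-11.992
apply F[29]=+10.000 → step 30: x=-0.912, v=0.243, θ₁=2.333, ω₁=12.625, θ₂=1.587, ω₂=-5.361
apply F[30]=+10.000 → step 31: x=-0.903, v=0.622, θ₁=2.577, ω₁=11.848, θ₂=1.538, ω₂=0.325
apply F[31]=+10.000 → step 32: x=-0.888, v=0.887, θ₁=2.809, ω₁=11.391, θ₂=1.599, ω₂=5.711
apply F[32]=+10.000 → step 33: x=-0.868, v=1.079, θ₁=3.029, ω₁=10.521, θ₂=1.767, ω₂=11.056
apply F[33]=+10.000 → step 34: x=-0.845, v=1.208, θ₁=3.223, ω₁=8.591, θ₂=2.039, ω₂=16.146
apply F[34]=-10.000 → step 35: x=-0.823, v=1.033, θ₁=3.359, ω₁=4.714, θ₂=2.411, ω₂=21.180
apply F[35]=-10.000 → step 36: x=-0.805, v=0.724, θ₁=3.394, ω₁=-1.941, θ₂=2.907, ω₂=29.762

Answer: x=-0.805, v=0.724, θ₁=3.394, ω₁=-1.941, θ₂=2.907, ω₂=29.762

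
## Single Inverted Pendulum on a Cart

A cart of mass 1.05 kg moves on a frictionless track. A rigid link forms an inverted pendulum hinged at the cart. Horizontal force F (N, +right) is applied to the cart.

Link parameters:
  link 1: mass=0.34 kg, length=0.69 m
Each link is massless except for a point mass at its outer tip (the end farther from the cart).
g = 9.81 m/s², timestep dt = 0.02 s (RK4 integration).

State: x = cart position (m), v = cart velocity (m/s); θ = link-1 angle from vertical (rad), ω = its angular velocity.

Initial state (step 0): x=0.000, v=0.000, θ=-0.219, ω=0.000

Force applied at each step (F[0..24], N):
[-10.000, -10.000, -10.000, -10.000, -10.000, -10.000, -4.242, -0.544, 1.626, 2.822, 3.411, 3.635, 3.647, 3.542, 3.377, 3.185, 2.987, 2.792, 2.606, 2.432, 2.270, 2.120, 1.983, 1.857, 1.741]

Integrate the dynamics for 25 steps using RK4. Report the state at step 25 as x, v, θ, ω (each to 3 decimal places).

Answer: x=-0.331, v=-0.277, θ=0.065, ω=0.043

Derivation:
apply F[0]=-10.000 → step 1: x=-0.002, v=-0.174, θ=-0.217, ω=0.185
apply F[1]=-10.000 → step 2: x=-0.007, v=-0.349, θ=-0.212, ω=0.372
apply F[2]=-10.000 → step 3: x=-0.016, v=-0.525, θ=-0.202, ω=0.562
apply F[3]=-10.000 → step 4: x=-0.028, v=-0.701, θ=-0.189, ω=0.758
apply F[4]=-10.000 → step 5: x=-0.044, v=-0.879, θ=-0.172, ω=0.961
apply F[5]=-10.000 → step 6: x=-0.063, v=-1.059, θ=-0.151, ω=1.172
apply F[6]=-4.242 → step 7: x=-0.085, v=-1.131, θ=-0.126, ω=1.237
apply F[7]=-0.544 → step 8: x=-0.108, v=-1.135, θ=-0.102, ω=1.210
apply F[8]=+1.626 → step 9: x=-0.130, v=-1.099, θ=-0.079, ω=1.132
apply F[9]=+2.822 → step 10: x=-0.151, v=-1.042, θ=-0.057, ω=1.030
apply F[10]=+3.411 → step 11: x=-0.172, v=-0.974, θ=-0.038, ω=0.918
apply F[11]=+3.635 → step 12: x=-0.190, v=-0.903, θ=-0.020, ω=0.807
apply F[12]=+3.647 → step 13: x=-0.208, v=-0.833, θ=-0.005, ω=0.702
apply F[13]=+3.542 → step 14: x=-0.224, v=-0.765, θ=0.008, ω=0.605
apply F[14]=+3.377 → step 15: x=-0.238, v=-0.702, θ=0.019, ω=0.517
apply F[15]=+3.185 → step 16: x=-0.252, v=-0.643, θ=0.029, ω=0.438
apply F[16]=+2.987 → step 17: x=-0.264, v=-0.588, θ=0.037, ω=0.368
apply F[17]=+2.792 → step 18: x=-0.275, v=-0.537, θ=0.043, ω=0.306
apply F[18]=+2.606 → step 19: x=-0.286, v=-0.491, θ=0.049, ω=0.251
apply F[19]=+2.432 → step 20: x=-0.295, v=-0.448, θ=0.053, ω=0.204
apply F[20]=+2.270 → step 21: x=-0.304, v=-0.408, θ=0.057, ω=0.162
apply F[21]=+2.120 → step 22: x=-0.311, v=-0.371, θ=0.060, ω=0.126
apply F[22]=+1.983 → step 23: x=-0.319, v=-0.337, θ=0.062, ω=0.094
apply F[23]=+1.857 → step 24: x=-0.325, v=-0.306, θ=0.064, ω=0.067
apply F[24]=+1.741 → step 25: x=-0.331, v=-0.277, θ=0.065, ω=0.043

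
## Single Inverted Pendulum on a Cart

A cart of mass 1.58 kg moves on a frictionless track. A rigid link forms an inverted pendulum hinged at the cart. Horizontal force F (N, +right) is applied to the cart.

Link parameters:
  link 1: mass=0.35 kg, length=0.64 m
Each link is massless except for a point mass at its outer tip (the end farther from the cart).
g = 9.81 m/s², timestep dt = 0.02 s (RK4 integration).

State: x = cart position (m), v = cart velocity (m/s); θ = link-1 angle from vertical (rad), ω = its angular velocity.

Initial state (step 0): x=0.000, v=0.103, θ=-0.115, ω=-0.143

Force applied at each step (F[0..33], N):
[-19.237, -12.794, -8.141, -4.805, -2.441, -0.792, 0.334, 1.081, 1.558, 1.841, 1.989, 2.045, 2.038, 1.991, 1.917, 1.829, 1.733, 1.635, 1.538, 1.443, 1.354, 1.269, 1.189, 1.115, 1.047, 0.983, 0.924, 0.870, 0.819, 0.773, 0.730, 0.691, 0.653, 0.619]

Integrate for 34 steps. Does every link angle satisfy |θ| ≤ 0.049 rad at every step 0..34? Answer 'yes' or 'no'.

apply F[0]=-19.237 → step 1: x=-0.000, v=-0.135, θ=-0.115, ω=0.191
apply F[1]=-12.794 → step 2: x=-0.005, v=-0.292, θ=-0.109, ω=0.400
apply F[2]=-8.141 → step 3: x=-0.011, v=-0.390, θ=-0.099, ω=0.521
apply F[3]=-4.805 → step 4: x=-0.020, v=-0.447, θ=-0.088, ω=0.580
apply F[4]=-2.441 → step 5: x=-0.029, v=-0.474, θ=-0.077, ω=0.598
apply F[5]=-0.792 → step 6: x=-0.039, v=-0.481, θ=-0.065, ω=0.587
apply F[6]=+0.334 → step 7: x=-0.048, v=-0.474, θ=-0.053, ω=0.559
apply F[7]=+1.081 → step 8: x=-0.057, v=-0.459, θ=-0.043, ω=0.519
apply F[8]=+1.558 → step 9: x=-0.066, v=-0.437, θ=-0.033, ω=0.475
apply F[9]=+1.841 → step 10: x=-0.075, v=-0.413, θ=-0.024, ω=0.428
apply F[10]=+1.989 → step 11: x=-0.083, v=-0.387, θ=-0.016, ω=0.381
apply F[11]=+2.045 → step 12: x=-0.090, v=-0.360, θ=-0.008, ω=0.336
apply F[12]=+2.038 → step 13: x=-0.097, v=-0.334, θ=-0.002, ω=0.294
apply F[13]=+1.991 → step 14: x=-0.104, v=-0.309, θ=0.003, ω=0.255
apply F[14]=+1.917 → step 15: x=-0.110, v=-0.285, θ=0.008, ω=0.219
apply F[15]=+1.829 → step 16: x=-0.115, v=-0.262, θ=0.012, ω=0.187
apply F[16]=+1.733 → step 17: x=-0.120, v=-0.241, θ=0.016, ω=0.158
apply F[17]=+1.635 → step 18: x=-0.125, v=-0.221, θ=0.019, ω=0.132
apply F[18]=+1.538 → step 19: x=-0.129, v=-0.203, θ=0.021, ω=0.109
apply F[19]=+1.443 → step 20: x=-0.133, v=-0.185, θ=0.023, ω=0.088
apply F[20]=+1.354 → step 21: x=-0.136, v=-0.169, θ=0.025, ω=0.071
apply F[21]=+1.269 → step 22: x=-0.140, v=-0.154, θ=0.026, ω=0.055
apply F[22]=+1.189 → step 23: x=-0.143, v=-0.140, θ=0.027, ω=0.041
apply F[23]=+1.115 → step 24: x=-0.145, v=-0.127, θ=0.027, ω=0.029
apply F[24]=+1.047 → step 25: x=-0.148, v=-0.115, θ=0.028, ω=0.019
apply F[25]=+0.983 → step 26: x=-0.150, v=-0.104, θ=0.028, ω=0.010
apply F[26]=+0.924 → step 27: x=-0.152, v=-0.094, θ=0.028, ω=0.002
apply F[27]=+0.870 → step 28: x=-0.154, v=-0.084, θ=0.028, ω=-0.004
apply F[28]=+0.819 → step 29: x=-0.155, v=-0.075, θ=0.028, ω=-0.010
apply F[29]=+0.773 → step 30: x=-0.157, v=-0.066, θ=0.028, ω=-0.015
apply F[30]=+0.730 → step 31: x=-0.158, v=-0.058, θ=0.028, ω=-0.019
apply F[31]=+0.691 → step 32: x=-0.159, v=-0.051, θ=0.027, ω=-0.022
apply F[32]=+0.653 → step 33: x=-0.160, v=-0.043, θ=0.027, ω=-0.025
apply F[33]=+0.619 → step 34: x=-0.161, v=-0.037, θ=0.026, ω=-0.027
Max |angle| over trajectory = 0.115 rad; bound = 0.049 → exceeded.

Answer: no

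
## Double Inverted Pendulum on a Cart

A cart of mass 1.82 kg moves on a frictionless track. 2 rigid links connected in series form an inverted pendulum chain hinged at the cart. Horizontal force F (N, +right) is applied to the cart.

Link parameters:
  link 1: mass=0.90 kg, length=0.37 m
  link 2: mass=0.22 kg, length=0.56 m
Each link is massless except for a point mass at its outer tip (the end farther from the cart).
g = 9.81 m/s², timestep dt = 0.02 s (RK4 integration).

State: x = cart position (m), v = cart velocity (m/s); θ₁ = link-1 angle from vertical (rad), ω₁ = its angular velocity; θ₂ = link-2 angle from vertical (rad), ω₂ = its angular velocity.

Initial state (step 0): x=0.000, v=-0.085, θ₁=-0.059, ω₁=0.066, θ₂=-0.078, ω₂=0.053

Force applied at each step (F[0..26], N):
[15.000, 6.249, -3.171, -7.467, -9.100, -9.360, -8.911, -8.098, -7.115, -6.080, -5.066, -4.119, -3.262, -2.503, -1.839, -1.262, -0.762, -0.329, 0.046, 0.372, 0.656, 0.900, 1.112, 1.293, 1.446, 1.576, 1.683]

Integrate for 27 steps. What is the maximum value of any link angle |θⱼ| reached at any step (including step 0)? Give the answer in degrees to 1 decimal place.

apply F[0]=+15.000 → step 1: x=0.000, v=0.087, θ₁=-0.063, ω₁=-0.427, θ₂=-0.077, ω₂=0.046
apply F[1]=+6.249 → step 2: x=0.003, v=0.163, θ₁=-0.074, ω₁=-0.668, θ₂=-0.076, ω₂=0.042
apply F[2]=-3.171 → step 3: x=0.006, v=0.138, θ₁=-0.087, ω₁=-0.643, θ₂=-0.075, ω₂=0.044
apply F[3]=-7.467 → step 4: x=0.008, v=0.067, θ₁=-0.098, ω₁=-0.504, θ₂=-0.074, ω₂=0.052
apply F[4]=-9.100 → step 5: x=0.008, v=-0.020, θ₁=-0.106, ω₁=-0.327, θ₂=-0.073, ω₂=0.065
apply F[5]=-9.360 → step 6: x=0.007, v=-0.109, θ₁=-0.111, ω₁=-0.150, θ₂=-0.072, ω₂=0.081
apply F[6]=-8.911 → step 7: x=0.004, v=-0.193, θ₁=-0.113, ω₁=0.010, θ₂=-0.070, ω₂=0.100
apply F[7]=-8.098 → step 8: x=-0.001, v=-0.268, θ₁=-0.111, ω₁=0.146, θ₂=-0.068, ω₂=0.120
apply F[8]=-7.115 → step 9: x=-0.007, v=-0.333, θ₁=-0.107, ω₁=0.257, θ₂=-0.065, ω₂=0.139
apply F[9]=-6.080 → step 10: x=-0.014, v=-0.387, θ₁=-0.101, ω₁=0.342, θ₂=-0.062, ω₂=0.157
apply F[10]=-5.066 → step 11: x=-0.022, v=-0.431, θ₁=-0.094, ω₁=0.403, θ₂=-0.059, ω₂=0.173
apply F[11]=-4.119 → step 12: x=-0.031, v=-0.465, θ₁=-0.085, ω₁=0.444, θ₂=-0.055, ω₂=0.187
apply F[12]=-3.262 → step 13: x=-0.041, v=-0.491, θ₁=-0.076, ω₁=0.468, θ₂=-0.051, ω₂=0.199
apply F[13]=-2.503 → step 14: x=-0.051, v=-0.510, θ₁=-0.066, ω₁=0.479, θ₂=-0.047, ω₂=0.208
apply F[14]=-1.839 → step 15: x=-0.061, v=-0.523, θ₁=-0.057, ω₁=0.479, θ₂=-0.043, ω₂=0.215
apply F[15]=-1.262 → step 16: x=-0.072, v=-0.531, θ₁=-0.047, ω₁=0.470, θ₂=-0.039, ω₂=0.220
apply F[16]=-0.762 → step 17: x=-0.082, v=-0.534, θ₁=-0.038, ω₁=0.455, θ₂=-0.034, ω₂=0.223
apply F[17]=-0.329 → step 18: x=-0.093, v=-0.533, θ₁=-0.029, ω₁=0.436, θ₂=-0.030, ω₂=0.224
apply F[18]=+0.046 → step 19: x=-0.104, v=-0.530, θ₁=-0.021, ω₁=0.414, θ₂=-0.025, ω₂=0.222
apply F[19]=+0.372 → step 20: x=-0.114, v=-0.524, θ₁=-0.013, ω₁=0.389, θ₂=-0.021, ω₂=0.220
apply F[20]=+0.656 → step 21: x=-0.125, v=-0.516, θ₁=-0.005, ω₁=0.363, θ₂=-0.017, ω₂=0.215
apply F[21]=+0.900 → step 22: x=-0.135, v=-0.505, θ₁=0.002, ω₁=0.337, θ₂=-0.012, ω₂=0.210
apply F[22]=+1.112 → step 23: x=-0.145, v=-0.494, θ₁=0.008, ω₁=0.310, θ₂=-0.008, ω₂=0.203
apply F[23]=+1.293 → step 24: x=-0.154, v=-0.481, θ₁=0.014, ω₁=0.283, θ₂=-0.004, ω₂=0.196
apply F[24]=+1.446 → step 25: x=-0.164, v=-0.467, θ₁=0.019, ω₁=0.257, θ₂=-0.000, ω₂=0.187
apply F[25]=+1.576 → step 26: x=-0.173, v=-0.452, θ₁=0.024, ω₁=0.232, θ₂=0.003, ω₂=0.179
apply F[26]=+1.683 → step 27: x=-0.182, v=-0.437, θ₁=0.029, ω₁=0.208, θ₂=0.007, ω₂=0.169
Max |angle| over trajectory = 0.113 rad = 6.4°.

Answer: 6.4°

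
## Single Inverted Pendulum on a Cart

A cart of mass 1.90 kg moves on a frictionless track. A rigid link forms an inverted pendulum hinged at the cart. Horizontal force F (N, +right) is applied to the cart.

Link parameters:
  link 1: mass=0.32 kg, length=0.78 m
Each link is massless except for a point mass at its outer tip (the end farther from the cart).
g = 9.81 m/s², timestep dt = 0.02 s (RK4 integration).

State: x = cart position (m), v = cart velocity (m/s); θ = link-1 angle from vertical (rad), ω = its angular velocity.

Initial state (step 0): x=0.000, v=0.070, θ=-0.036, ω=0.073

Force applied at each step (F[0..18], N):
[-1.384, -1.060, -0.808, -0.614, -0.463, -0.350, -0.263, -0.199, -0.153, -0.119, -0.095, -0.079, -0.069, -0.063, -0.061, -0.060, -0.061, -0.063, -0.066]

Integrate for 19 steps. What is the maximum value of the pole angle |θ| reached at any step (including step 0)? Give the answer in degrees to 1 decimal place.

Answer: 2.1°

Derivation:
apply F[0]=-1.384 → step 1: x=0.001, v=0.057, θ=-0.034, ω=0.081
apply F[1]=-1.060 → step 2: x=0.002, v=0.047, θ=-0.033, ω=0.086
apply F[2]=-0.808 → step 3: x=0.003, v=0.039, θ=-0.031, ω=0.087
apply F[3]=-0.614 → step 4: x=0.004, v=0.034, θ=-0.029, ω=0.087
apply F[4]=-0.463 → step 5: x=0.005, v=0.030, θ=-0.028, ω=0.085
apply F[5]=-0.350 → step 6: x=0.005, v=0.027, θ=-0.026, ω=0.081
apply F[6]=-0.263 → step 7: x=0.006, v=0.025, θ=-0.024, ω=0.078
apply F[7]=-0.199 → step 8: x=0.006, v=0.024, θ=-0.023, ω=0.073
apply F[8]=-0.153 → step 9: x=0.007, v=0.023, θ=-0.021, ω=0.069
apply F[9]=-0.119 → step 10: x=0.007, v=0.022, θ=-0.020, ω=0.064
apply F[10]=-0.095 → step 11: x=0.007, v=0.022, θ=-0.019, ω=0.060
apply F[11]=-0.079 → step 12: x=0.008, v=0.022, θ=-0.018, ω=0.056
apply F[12]=-0.069 → step 13: x=0.008, v=0.021, θ=-0.017, ω=0.052
apply F[13]=-0.063 → step 14: x=0.009, v=0.021, θ=-0.016, ω=0.048
apply F[14]=-0.061 → step 15: x=0.009, v=0.021, θ=-0.015, ω=0.044
apply F[15]=-0.060 → step 16: x=0.010, v=0.021, θ=-0.014, ω=0.041
apply F[16]=-0.061 → step 17: x=0.010, v=0.021, θ=-0.013, ω=0.037
apply F[17]=-0.063 → step 18: x=0.010, v=0.021, θ=-0.012, ω=0.035
apply F[18]=-0.066 → step 19: x=0.011, v=0.020, θ=-0.012, ω=0.032
Max |angle| over trajectory = 0.036 rad = 2.1°.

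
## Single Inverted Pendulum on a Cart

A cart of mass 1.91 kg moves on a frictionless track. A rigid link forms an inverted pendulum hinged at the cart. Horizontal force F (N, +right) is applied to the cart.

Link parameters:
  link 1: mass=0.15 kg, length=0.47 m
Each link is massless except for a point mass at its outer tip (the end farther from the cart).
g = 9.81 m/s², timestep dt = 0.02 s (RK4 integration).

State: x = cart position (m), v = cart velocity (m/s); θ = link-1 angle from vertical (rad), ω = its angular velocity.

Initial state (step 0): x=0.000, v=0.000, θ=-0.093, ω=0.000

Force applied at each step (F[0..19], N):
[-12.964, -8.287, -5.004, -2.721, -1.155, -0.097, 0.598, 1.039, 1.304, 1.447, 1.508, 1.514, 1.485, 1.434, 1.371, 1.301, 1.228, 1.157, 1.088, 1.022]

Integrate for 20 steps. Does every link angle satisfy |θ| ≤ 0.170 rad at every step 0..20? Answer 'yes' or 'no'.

apply F[0]=-12.964 → step 1: x=-0.001, v=-0.134, θ=-0.091, ω=0.246
apply F[1]=-8.287 → step 2: x=-0.005, v=-0.220, θ=-0.084, ω=0.390
apply F[2]=-5.004 → step 3: x=-0.010, v=-0.271, θ=-0.076, ω=0.466
apply F[3]=-2.721 → step 4: x=-0.015, v=-0.298, θ=-0.066, ω=0.494
apply F[4]=-1.155 → step 5: x=-0.022, v=-0.309, θ=-0.056, ω=0.492
apply F[5]=-0.097 → step 6: x=-0.028, v=-0.310, θ=-0.047, ω=0.471
apply F[6]=+0.598 → step 7: x=-0.034, v=-0.303, θ=-0.037, ω=0.439
apply F[7]=+1.039 → step 8: x=-0.040, v=-0.291, θ=-0.029, ω=0.401
apply F[8]=+1.304 → step 9: x=-0.045, v=-0.277, θ=-0.021, ω=0.361
apply F[9]=+1.447 → step 10: x=-0.051, v=-0.262, θ=-0.015, ω=0.321
apply F[10]=+1.508 → step 11: x=-0.056, v=-0.246, θ=-0.009, ω=0.282
apply F[11]=+1.514 → step 12: x=-0.061, v=-0.230, θ=-0.003, ω=0.245
apply F[12]=+1.485 → step 13: x=-0.065, v=-0.214, θ=0.001, ω=0.212
apply F[13]=+1.434 → step 14: x=-0.069, v=-0.199, θ=0.005, ω=0.181
apply F[14]=+1.371 → step 15: x=-0.073, v=-0.185, θ=0.009, ω=0.154
apply F[15]=+1.301 → step 16: x=-0.077, v=-0.172, θ=0.011, ω=0.129
apply F[16]=+1.228 → step 17: x=-0.080, v=-0.159, θ=0.014, ω=0.108
apply F[17]=+1.157 → step 18: x=-0.083, v=-0.147, θ=0.016, ω=0.089
apply F[18]=+1.088 → step 19: x=-0.086, v=-0.136, θ=0.017, ω=0.072
apply F[19]=+1.022 → step 20: x=-0.089, v=-0.126, θ=0.019, ω=0.057
Max |angle| over trajectory = 0.093 rad; bound = 0.170 → within bound.

Answer: yes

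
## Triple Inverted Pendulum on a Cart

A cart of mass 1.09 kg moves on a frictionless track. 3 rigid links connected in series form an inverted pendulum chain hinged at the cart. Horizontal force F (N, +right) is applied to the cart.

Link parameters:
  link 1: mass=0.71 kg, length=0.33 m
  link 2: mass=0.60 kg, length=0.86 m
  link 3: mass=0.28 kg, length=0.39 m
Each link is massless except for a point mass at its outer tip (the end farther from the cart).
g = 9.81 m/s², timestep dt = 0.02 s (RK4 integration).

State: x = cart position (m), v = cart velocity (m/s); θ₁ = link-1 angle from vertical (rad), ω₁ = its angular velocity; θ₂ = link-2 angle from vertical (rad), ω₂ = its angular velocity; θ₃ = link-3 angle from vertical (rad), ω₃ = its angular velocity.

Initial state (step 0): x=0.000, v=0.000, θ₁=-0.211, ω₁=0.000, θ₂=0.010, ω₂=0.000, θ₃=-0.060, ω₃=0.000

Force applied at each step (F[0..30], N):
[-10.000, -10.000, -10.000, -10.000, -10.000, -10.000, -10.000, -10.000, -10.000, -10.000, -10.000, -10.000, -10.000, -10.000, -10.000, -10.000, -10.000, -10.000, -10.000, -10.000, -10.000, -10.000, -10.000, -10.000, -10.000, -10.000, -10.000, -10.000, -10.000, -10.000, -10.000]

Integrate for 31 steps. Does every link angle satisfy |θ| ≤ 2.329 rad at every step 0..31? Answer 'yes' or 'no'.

Answer: yes

Derivation:
apply F[0]=-10.000 → step 1: x=-0.001, v=-0.121, θ₁=-0.210, ω₁=0.070, θ₂=0.011, ω₂=0.125, θ₃=-0.061, ω₃=-0.053
apply F[1]=-10.000 → step 2: x=-0.005, v=-0.243, θ₁=-0.208, ω₁=0.142, θ₂=0.015, ω₂=0.250, θ₃=-0.062, ω₃=-0.108
apply F[2]=-10.000 → step 3: x=-0.011, v=-0.365, θ₁=-0.205, ω₁=0.220, θ₂=0.021, ω₂=0.376, θ₃=-0.065, ω₃=-0.168
apply F[3]=-10.000 → step 4: x=-0.019, v=-0.490, θ₁=-0.199, ω₁=0.305, θ₂=0.030, ω₂=0.504, θ₃=-0.069, ω₃=-0.236
apply F[4]=-10.000 → step 5: x=-0.031, v=-0.617, θ₁=-0.192, ω₁=0.401, θ₂=0.041, ω₂=0.635, θ₃=-0.074, ω₃=-0.313
apply F[5]=-10.000 → step 6: x=-0.044, v=-0.746, θ₁=-0.183, ω₁=0.512, θ₂=0.055, ω₂=0.767, θ₃=-0.081, ω₃=-0.401
apply F[6]=-10.000 → step 7: x=-0.060, v=-0.880, θ₁=-0.172, ω₁=0.643, θ₂=0.072, ω₂=0.902, θ₃=-0.091, ω₃=-0.502
apply F[7]=-10.000 → step 8: x=-0.079, v=-1.018, θ₁=-0.157, ω₁=0.800, θ₂=0.092, ω₂=1.037, θ₃=-0.102, ω₃=-0.618
apply F[8]=-10.000 → step 9: x=-0.101, v=-1.162, θ₁=-0.139, ω₁=0.989, θ₂=0.114, ω₂=1.174, θ₃=-0.115, ω₃=-0.748
apply F[9]=-10.000 → step 10: x=-0.126, v=-1.313, θ₁=-0.117, ω₁=1.220, θ₂=0.138, ω₂=1.308, θ₃=-0.132, ω₃=-0.891
apply F[10]=-10.000 → step 11: x=-0.154, v=-1.472, θ₁=-0.090, ω₁=1.500, θ₂=0.166, ω₂=1.437, θ₃=-0.151, ω₃=-1.044
apply F[11]=-10.000 → step 12: x=-0.185, v=-1.639, θ₁=-0.057, ω₁=1.842, θ₂=0.196, ω₂=1.557, θ₃=-0.173, ω₃=-1.202
apply F[12]=-10.000 → step 13: x=-0.219, v=-1.815, θ₁=-0.016, ω₁=2.255, θ₂=0.228, ω₂=1.662, θ₃=-0.199, ω₃=-1.356
apply F[13]=-10.000 → step 14: x=-0.257, v=-1.999, θ₁=0.034, ω₁=2.747, θ₂=0.262, ω₂=1.746, θ₃=-0.228, ω₃=-1.491
apply F[14]=-10.000 → step 15: x=-0.299, v=-2.190, θ₁=0.094, ω₁=3.319, θ₂=0.298, ω₂=1.801, θ₃=-0.258, ω₃=-1.588
apply F[15]=-10.000 → step 16: x=-0.345, v=-2.382, θ₁=0.167, ω₁=3.960, θ₂=0.334, ω₂=1.823, θ₃=-0.291, ω₃=-1.621
apply F[16]=-10.000 → step 17: x=-0.395, v=-2.565, θ₁=0.253, ω₁=4.639, θ₂=0.370, ω₂=1.813, θ₃=-0.323, ω₃=-1.562
apply F[17]=-10.000 → step 18: x=-0.448, v=-2.727, θ₁=0.352, ω₁=5.305, θ₂=0.406, ω₂=1.780, θ₃=-0.352, ω₃=-1.389
apply F[18]=-10.000 → step 19: x=-0.503, v=-2.855, θ₁=0.465, ω₁=5.903, θ₂=0.442, ω₂=1.744, θ₃=-0.377, ω₃=-1.098
apply F[19]=-10.000 → step 20: x=-0.561, v=-2.941, θ₁=0.588, ω₁=6.393, θ₂=0.476, ω₂=1.728, θ₃=-0.396, ω₃=-0.706
apply F[20]=-10.000 → step 21: x=-0.621, v=-2.986, θ₁=0.720, ω₁=6.768, θ₂=0.511, ω₂=1.750, θ₃=-0.405, ω₃=-0.243
apply F[21]=-10.000 → step 22: x=-0.681, v=-2.993, θ₁=0.858, ω₁=7.045, θ₂=0.547, ω₂=1.821, θ₃=-0.405, ω₃=0.260
apply F[22]=-10.000 → step 23: x=-0.740, v=-2.969, θ₁=1.001, ω₁=7.253, θ₂=0.584, ω₂=1.942, θ₃=-0.395, ω₃=0.783
apply F[23]=-10.000 → step 24: x=-0.799, v=-2.921, θ₁=1.148, ω₁=7.418, θ₂=0.625, ω₂=2.111, θ₃=-0.374, ω₃=1.314
apply F[24]=-10.000 → step 25: x=-0.857, v=-2.851, θ₁=1.297, ω₁=7.560, θ₂=0.669, ω₂=2.325, θ₃=-0.342, ω₃=1.850
apply F[25]=-10.000 → step 26: x=-0.913, v=-2.764, θ₁=1.450, ω₁=7.689, θ₂=0.718, ω₂=2.583, θ₃=-0.300, ω₃=2.394
apply F[26]=-10.000 → step 27: x=-0.967, v=-2.662, θ₁=1.605, ω₁=7.809, θ₂=0.772, ω₂=2.883, θ₃=-0.246, ω₃=2.951
apply F[27]=-10.000 → step 28: x=-1.020, v=-2.549, θ₁=1.762, ω₁=7.914, θ₂=0.833, ω₂=3.225, θ₃=-0.181, ω₃=3.530
apply F[28]=-10.000 → step 29: x=-1.069, v=-2.427, θ₁=1.921, ω₁=7.990, θ₂=0.902, ω₂=3.611, θ₃=-0.105, ω₃=4.140
apply F[29]=-10.000 → step 30: x=-1.117, v=-2.305, θ₁=2.081, ω₁=8.008, θ₂=0.978, ω₂=4.037, θ₃=-0.016, ω₃=4.793
apply F[30]=-10.000 → step 31: x=-1.162, v=-2.191, θ₁=2.241, ω₁=7.922, θ₂=1.063, ω₂=4.499, θ₃=0.087, ω₃=5.501
Max |angle| over trajectory = 2.241 rad; bound = 2.329 → within bound.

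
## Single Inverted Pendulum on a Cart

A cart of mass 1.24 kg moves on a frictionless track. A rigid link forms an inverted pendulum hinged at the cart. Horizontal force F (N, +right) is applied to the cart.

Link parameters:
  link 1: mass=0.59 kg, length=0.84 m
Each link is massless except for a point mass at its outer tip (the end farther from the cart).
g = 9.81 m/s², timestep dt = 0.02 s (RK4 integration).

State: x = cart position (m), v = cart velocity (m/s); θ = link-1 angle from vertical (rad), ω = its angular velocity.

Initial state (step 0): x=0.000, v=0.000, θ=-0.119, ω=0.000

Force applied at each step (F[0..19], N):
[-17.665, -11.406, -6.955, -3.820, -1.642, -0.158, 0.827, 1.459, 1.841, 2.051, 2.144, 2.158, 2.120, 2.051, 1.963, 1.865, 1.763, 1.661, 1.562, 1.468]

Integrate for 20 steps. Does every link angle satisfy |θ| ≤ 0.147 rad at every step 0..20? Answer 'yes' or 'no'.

apply F[0]=-17.665 → step 1: x=-0.003, v=-0.272, θ=-0.116, ω=0.294
apply F[1]=-11.406 → step 2: x=-0.010, v=-0.445, θ=-0.108, ω=0.472
apply F[2]=-6.955 → step 3: x=-0.020, v=-0.547, θ=-0.098, ω=0.569
apply F[3]=-3.820 → step 4: x=-0.031, v=-0.600, θ=-0.086, ω=0.611
apply F[4]=-1.642 → step 5: x=-0.043, v=-0.620, θ=-0.074, ω=0.615
apply F[5]=-0.158 → step 6: x=-0.056, v=-0.616, θ=-0.062, ω=0.595
apply F[6]=+0.827 → step 7: x=-0.068, v=-0.598, θ=-0.050, ω=0.560
apply F[7]=+1.459 → step 8: x=-0.080, v=-0.570, θ=-0.040, ω=0.517
apply F[8]=+1.841 → step 9: x=-0.091, v=-0.537, θ=-0.030, ω=0.470
apply F[9]=+2.051 → step 10: x=-0.101, v=-0.502, θ=-0.021, ω=0.422
apply F[10]=+2.144 → step 11: x=-0.111, v=-0.466, θ=-0.013, ω=0.375
apply F[11]=+2.158 → step 12: x=-0.120, v=-0.430, θ=-0.006, ω=0.330
apply F[12]=+2.120 → step 13: x=-0.128, v=-0.396, θ=0.000, ω=0.288
apply F[13]=+2.051 → step 14: x=-0.136, v=-0.363, θ=0.006, ω=0.250
apply F[14]=+1.963 → step 15: x=-0.143, v=-0.332, θ=0.010, ω=0.215
apply F[15]=+1.865 → step 16: x=-0.149, v=-0.303, θ=0.014, ω=0.184
apply F[16]=+1.763 → step 17: x=-0.155, v=-0.276, θ=0.018, ω=0.156
apply F[17]=+1.661 → step 18: x=-0.160, v=-0.251, θ=0.021, ω=0.130
apply F[18]=+1.562 → step 19: x=-0.165, v=-0.228, θ=0.023, ω=0.108
apply F[19]=+1.468 → step 20: x=-0.169, v=-0.206, θ=0.025, ω=0.088
Max |angle| over trajectory = 0.119 rad; bound = 0.147 → within bound.

Answer: yes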